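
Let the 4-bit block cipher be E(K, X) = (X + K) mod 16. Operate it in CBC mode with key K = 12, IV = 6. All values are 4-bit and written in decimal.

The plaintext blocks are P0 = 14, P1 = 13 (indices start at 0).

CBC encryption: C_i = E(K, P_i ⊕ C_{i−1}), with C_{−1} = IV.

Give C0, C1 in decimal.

C0 = 4, C1 = 5

C0: P0 ⊕ 6 = 8; E(K, 8) = 4.
C1: P1 ⊕ 4 = 9; E(K, 9) = 5.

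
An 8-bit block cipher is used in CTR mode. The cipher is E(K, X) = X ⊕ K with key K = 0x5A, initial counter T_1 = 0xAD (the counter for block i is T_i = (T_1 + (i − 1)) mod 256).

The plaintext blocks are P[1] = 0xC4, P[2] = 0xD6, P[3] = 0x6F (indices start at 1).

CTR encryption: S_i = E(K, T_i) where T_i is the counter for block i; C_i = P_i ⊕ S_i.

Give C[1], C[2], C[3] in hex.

C[1]: T = 0xAD, S = E(K, T) = 0xF7; 0xC4 ⊕ 0xF7 = 0x33.
C[2]: T = 0xAE, S = E(K, T) = 0xF4; 0xD6 ⊕ 0xF4 = 0x22.
C[3]: T = 0xAF, S = E(K, T) = 0xF5; 0x6F ⊕ 0xF5 = 0x9A.

C[1] = 0x33, C[2] = 0x22, C[3] = 0x9A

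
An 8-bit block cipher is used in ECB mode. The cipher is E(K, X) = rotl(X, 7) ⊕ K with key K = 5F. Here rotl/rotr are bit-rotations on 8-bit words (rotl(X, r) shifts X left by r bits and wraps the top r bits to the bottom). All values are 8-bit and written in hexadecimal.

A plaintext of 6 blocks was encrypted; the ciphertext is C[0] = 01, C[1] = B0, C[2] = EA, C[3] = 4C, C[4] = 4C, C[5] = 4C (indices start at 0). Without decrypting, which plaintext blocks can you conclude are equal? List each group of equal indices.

ECB encrypts each block independently with the same key, so equal ciphertext blocks imply equal plaintext blocks.
C[3] = C[4] = C[5] = 4C, so P[3] = P[4] = P[5].

P[3] = P[4] = P[5]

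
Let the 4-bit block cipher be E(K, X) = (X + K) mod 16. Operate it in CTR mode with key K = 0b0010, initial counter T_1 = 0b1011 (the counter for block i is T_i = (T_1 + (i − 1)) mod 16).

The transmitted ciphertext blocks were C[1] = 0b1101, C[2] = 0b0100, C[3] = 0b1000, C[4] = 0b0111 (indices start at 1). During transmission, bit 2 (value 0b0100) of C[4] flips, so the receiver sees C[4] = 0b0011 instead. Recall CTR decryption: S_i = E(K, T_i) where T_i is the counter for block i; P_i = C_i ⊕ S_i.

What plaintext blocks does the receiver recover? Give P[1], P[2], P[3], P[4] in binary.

P[1] = 0b0000, P[2] = 0b1010, P[3] = 0b0111, P[4] = 0b0011

Only C[4] changed, to 0b0011. In CTR, a change in C_i flips the same bit in P_i only; the keystream is unaffected. Decrypting the received ciphertext:
P[1]: T = 0b1011, S = E(K, T) = 0b1101; 0b1101 ⊕ 0b1101 = 0b0000.
P[2]: T = 0b1100, S = E(K, T) = 0b1110; 0b0100 ⊕ 0b1110 = 0b1010.
P[3]: T = 0b1101, S = E(K, T) = 0b1111; 0b1000 ⊕ 0b1111 = 0b0111.
P[4]: T = 0b1110, S = E(K, T) = 0b0000; 0b0011 ⊕ 0b0000 = 0b0011.
Blocks that differ from the original plaintext: P[4].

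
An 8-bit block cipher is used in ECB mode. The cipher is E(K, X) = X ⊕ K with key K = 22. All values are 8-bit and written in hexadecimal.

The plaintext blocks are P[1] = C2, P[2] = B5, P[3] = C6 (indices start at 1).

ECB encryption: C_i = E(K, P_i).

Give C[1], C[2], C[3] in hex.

C[1] = E0, C[2] = 97, C[3] = E4

C[1]: E(K, C2) = E0.
C[2]: E(K, B5) = 97.
C[3]: E(K, C6) = E4.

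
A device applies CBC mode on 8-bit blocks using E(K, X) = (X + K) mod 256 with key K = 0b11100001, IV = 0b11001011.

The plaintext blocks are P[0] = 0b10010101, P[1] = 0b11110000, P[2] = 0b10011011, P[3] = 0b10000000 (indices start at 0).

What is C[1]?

C[1] = 0b10110000

CBC encryption: C_i = E(K, P_i ⊕ C_{i−1}), with C_{−1} = IV.
C[0]: P[0] ⊕ 0b11001011 = 0b01011110; E(K, 0b01011110) = 0b00111111.
C[1]: P[1] ⊕ 0b00111111 = 0b11001111; E(K, 0b11001111) = 0b10110000.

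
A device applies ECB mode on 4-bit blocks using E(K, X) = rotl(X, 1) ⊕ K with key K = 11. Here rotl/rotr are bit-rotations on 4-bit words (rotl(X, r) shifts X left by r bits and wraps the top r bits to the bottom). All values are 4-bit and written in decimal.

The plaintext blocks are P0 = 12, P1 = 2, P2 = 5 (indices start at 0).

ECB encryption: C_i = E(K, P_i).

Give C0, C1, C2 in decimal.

C0: E(K, 12) = 2.
C1: E(K, 2) = 15.
C2: E(K, 5) = 1.

C0 = 2, C1 = 15, C2 = 1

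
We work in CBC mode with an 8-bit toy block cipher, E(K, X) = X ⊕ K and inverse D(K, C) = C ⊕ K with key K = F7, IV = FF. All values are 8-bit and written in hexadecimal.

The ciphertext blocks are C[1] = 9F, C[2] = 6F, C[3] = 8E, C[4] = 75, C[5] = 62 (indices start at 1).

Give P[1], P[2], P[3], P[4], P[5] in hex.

CBC decryption: P_i = D(K, C_i) ⊕ C_{i−1}, with C_{0} = IV.
P[1]: D(K, 9F) = 68; 68 ⊕ FF = 97.
P[2]: D(K, 6F) = 98; 98 ⊕ 9F = 07.
P[3]: D(K, 8E) = 79; 79 ⊕ 6F = 16.
P[4]: D(K, 75) = 82; 82 ⊕ 8E = 0C.
P[5]: D(K, 62) = 95; 95 ⊕ 75 = E0.

P[1] = 97, P[2] = 07, P[3] = 16, P[4] = 0C, P[5] = E0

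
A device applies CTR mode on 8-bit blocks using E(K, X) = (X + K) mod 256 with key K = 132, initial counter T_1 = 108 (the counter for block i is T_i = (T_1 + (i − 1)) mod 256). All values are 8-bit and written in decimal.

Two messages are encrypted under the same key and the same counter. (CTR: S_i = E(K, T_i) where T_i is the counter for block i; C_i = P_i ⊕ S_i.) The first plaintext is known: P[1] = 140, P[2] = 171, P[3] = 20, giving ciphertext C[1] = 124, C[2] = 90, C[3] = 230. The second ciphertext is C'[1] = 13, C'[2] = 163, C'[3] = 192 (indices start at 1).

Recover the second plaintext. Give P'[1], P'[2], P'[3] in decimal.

P'[1] = 253, P'[2] = 82, P'[3] = 50

In CTR with a reused counter, both messages share the same keystream S_i, so C_i ⊕ C'_i = P_i ⊕ P'_i and thus P'_i = P_i ⊕ C_i ⊕ C'_i.
P'[1]: 140 ⊕ 124 ⊕ 13 = 253.
P'[2]: 171 ⊕ 90 ⊕ 163 = 82.
P'[3]: 20 ⊕ 230 ⊕ 192 = 50.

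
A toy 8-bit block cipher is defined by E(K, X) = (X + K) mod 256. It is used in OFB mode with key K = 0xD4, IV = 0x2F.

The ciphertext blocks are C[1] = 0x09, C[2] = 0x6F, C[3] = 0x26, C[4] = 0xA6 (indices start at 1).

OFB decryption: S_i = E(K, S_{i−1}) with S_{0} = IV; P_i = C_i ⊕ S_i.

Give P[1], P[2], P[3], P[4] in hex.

P[1]: S = E(K, 0x2F) = 0x03; 0x09 ⊕ 0x03 = 0x0A.
P[2]: S = E(K, 0x03) = 0xD7; 0x6F ⊕ 0xD7 = 0xB8.
P[3]: S = E(K, 0xD7) = 0xAB; 0x26 ⊕ 0xAB = 0x8D.
P[4]: S = E(K, 0xAB) = 0x7F; 0xA6 ⊕ 0x7F = 0xD9.

P[1] = 0x0A, P[2] = 0xB8, P[3] = 0x8D, P[4] = 0xD9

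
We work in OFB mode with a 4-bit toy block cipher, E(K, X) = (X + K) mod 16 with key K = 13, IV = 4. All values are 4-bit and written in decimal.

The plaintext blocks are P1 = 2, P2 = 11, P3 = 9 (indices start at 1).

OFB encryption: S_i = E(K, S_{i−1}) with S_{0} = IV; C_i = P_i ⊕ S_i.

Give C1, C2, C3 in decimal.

C1 = 3, C2 = 5, C3 = 2

C1: S = E(K, 4) = 1; 2 ⊕ 1 = 3.
C2: S = E(K, 1) = 14; 11 ⊕ 14 = 5.
C3: S = E(K, 14) = 11; 9 ⊕ 11 = 2.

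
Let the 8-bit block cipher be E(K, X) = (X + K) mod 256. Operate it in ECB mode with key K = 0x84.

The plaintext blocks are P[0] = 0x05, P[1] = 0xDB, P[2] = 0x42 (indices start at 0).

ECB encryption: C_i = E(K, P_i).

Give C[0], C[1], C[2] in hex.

C[0]: E(K, 0x05) = 0x89.
C[1]: E(K, 0xDB) = 0x5F.
C[2]: E(K, 0x42) = 0xC6.

C[0] = 0x89, C[1] = 0x5F, C[2] = 0xC6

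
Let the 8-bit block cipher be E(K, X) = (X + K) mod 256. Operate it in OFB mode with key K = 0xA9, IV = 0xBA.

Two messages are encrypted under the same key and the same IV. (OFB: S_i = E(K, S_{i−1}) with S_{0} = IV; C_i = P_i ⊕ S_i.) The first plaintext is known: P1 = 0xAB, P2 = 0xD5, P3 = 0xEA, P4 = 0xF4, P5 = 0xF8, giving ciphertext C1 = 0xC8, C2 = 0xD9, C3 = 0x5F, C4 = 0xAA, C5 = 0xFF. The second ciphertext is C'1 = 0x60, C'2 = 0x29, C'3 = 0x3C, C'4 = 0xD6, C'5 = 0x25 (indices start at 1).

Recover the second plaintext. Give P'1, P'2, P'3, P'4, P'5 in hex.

In OFB with a reused IV, both messages share the same keystream S_i, so C_i ⊕ C'_i = P_i ⊕ P'_i and thus P'_i = P_i ⊕ C_i ⊕ C'_i.
P'1: 0xAB ⊕ 0xC8 ⊕ 0x60 = 0x03.
P'2: 0xD5 ⊕ 0xD9 ⊕ 0x29 = 0x25.
P'3: 0xEA ⊕ 0x5F ⊕ 0x3C = 0x89.
P'4: 0xF4 ⊕ 0xAA ⊕ 0xD6 = 0x88.
P'5: 0xF8 ⊕ 0xFF ⊕ 0x25 = 0x22.

P'1 = 0x03, P'2 = 0x25, P'3 = 0x89, P'4 = 0x88, P'5 = 0x22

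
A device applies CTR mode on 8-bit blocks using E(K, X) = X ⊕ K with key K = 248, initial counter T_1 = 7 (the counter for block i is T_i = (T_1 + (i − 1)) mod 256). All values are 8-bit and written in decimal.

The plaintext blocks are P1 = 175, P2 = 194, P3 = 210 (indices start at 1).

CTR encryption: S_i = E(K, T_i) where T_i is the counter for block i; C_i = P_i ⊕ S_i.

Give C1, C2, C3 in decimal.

C1: T = 7, S = E(K, T) = 255; 175 ⊕ 255 = 80.
C2: T = 8, S = E(K, T) = 240; 194 ⊕ 240 = 50.
C3: T = 9, S = E(K, T) = 241; 210 ⊕ 241 = 35.

C1 = 80, C2 = 50, C3 = 35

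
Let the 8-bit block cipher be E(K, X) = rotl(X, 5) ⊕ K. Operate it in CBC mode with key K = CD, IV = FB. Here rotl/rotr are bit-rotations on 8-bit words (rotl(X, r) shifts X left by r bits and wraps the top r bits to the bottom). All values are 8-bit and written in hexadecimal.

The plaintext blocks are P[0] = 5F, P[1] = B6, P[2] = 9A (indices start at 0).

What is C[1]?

CBC encryption: C_i = E(K, P_i ⊕ C_{i−1}), with C_{−1} = IV.
C[0]: P[0] ⊕ FB = A4; E(K, A4) = 59.
C[1]: P[1] ⊕ 59 = EF; E(K, EF) = 30.

C[1] = 30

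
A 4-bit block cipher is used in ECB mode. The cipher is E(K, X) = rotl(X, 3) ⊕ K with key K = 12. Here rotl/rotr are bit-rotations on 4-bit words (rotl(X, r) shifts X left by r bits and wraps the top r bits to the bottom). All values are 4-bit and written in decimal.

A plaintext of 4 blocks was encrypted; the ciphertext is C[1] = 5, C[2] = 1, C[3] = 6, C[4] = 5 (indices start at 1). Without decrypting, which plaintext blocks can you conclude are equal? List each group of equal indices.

P[1] = P[4]

ECB encrypts each block independently with the same key, so equal ciphertext blocks imply equal plaintext blocks.
C[1] = C[4] = 5, so P[1] = P[4].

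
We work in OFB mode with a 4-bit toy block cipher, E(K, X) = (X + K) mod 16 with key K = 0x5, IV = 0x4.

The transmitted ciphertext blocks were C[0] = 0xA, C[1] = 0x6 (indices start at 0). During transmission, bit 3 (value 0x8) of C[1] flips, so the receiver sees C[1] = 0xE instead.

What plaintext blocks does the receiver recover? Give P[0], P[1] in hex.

OFB decryption: S_i = E(K, S_{i−1}) with S_{−1} = IV; P_i = C_i ⊕ S_i.
Only C[1] changed, to 0xE. In OFB, a change in C_i flips the same bit in P_i only; the keystream is unaffected. Decrypting the received ciphertext:
P[0]: S = E(K, 0x4) = 0x9; 0xA ⊕ 0x9 = 0x3.
P[1]: S = E(K, 0x9) = 0xE; 0xE ⊕ 0xE = 0x0.
Blocks that differ from the original plaintext: P[1].

P[0] = 0x3, P[1] = 0x0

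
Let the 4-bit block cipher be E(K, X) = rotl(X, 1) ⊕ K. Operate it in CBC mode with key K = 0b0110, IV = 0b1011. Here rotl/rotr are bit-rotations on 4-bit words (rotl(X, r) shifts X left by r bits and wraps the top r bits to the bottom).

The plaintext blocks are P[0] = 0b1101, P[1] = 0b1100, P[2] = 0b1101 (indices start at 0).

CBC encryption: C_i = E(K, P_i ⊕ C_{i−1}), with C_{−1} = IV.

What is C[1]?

C[1] = 0b1010

C[0]: P[0] ⊕ 0b1011 = 0b0110; E(K, 0b0110) = 0b1010.
C[1]: P[1] ⊕ 0b1010 = 0b0110; E(K, 0b0110) = 0b1010.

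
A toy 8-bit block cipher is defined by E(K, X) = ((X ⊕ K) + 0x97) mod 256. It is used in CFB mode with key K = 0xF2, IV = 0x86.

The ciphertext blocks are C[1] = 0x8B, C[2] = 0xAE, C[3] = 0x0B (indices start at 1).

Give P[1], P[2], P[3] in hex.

P[1] = 0x80, P[2] = 0xBE, P[3] = 0xF8

CFB decryption: P_i = C_i ⊕ E(K, C_{i−1}), with C_{0} = IV.
P[1]: E(K, 0x86) = 0x0B; 0x8B ⊕ 0x0B = 0x80.
P[2]: E(K, 0x8B) = 0x10; 0xAE ⊕ 0x10 = 0xBE.
P[3]: E(K, 0xAE) = 0xF3; 0x0B ⊕ 0xF3 = 0xF8.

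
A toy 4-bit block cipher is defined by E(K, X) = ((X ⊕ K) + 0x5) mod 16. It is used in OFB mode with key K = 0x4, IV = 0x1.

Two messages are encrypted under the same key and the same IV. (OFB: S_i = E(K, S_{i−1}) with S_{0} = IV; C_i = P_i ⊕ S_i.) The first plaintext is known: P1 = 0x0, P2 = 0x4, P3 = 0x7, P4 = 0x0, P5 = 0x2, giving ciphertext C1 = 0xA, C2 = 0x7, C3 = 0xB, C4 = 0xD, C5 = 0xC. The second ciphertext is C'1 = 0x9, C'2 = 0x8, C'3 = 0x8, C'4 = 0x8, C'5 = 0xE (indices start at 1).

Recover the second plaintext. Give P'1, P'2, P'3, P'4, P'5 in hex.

In OFB with a reused IV, both messages share the same keystream S_i, so C_i ⊕ C'_i = P_i ⊕ P'_i and thus P'_i = P_i ⊕ C_i ⊕ C'_i.
P'1: 0x0 ⊕ 0xA ⊕ 0x9 = 0x3.
P'2: 0x4 ⊕ 0x7 ⊕ 0x8 = 0xB.
P'3: 0x7 ⊕ 0xB ⊕ 0x8 = 0x4.
P'4: 0x0 ⊕ 0xD ⊕ 0x8 = 0x5.
P'5: 0x2 ⊕ 0xC ⊕ 0xE = 0x0.

P'1 = 0x3, P'2 = 0xB, P'3 = 0x4, P'4 = 0x5, P'5 = 0x0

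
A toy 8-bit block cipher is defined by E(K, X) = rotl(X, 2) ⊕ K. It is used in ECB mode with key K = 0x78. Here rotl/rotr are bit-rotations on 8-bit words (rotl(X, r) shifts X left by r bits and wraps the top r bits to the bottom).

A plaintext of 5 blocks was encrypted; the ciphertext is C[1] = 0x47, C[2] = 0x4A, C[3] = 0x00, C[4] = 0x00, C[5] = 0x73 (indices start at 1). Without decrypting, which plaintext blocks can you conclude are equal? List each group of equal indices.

P[3] = P[4]

ECB encrypts each block independently with the same key, so equal ciphertext blocks imply equal plaintext blocks.
C[3] = C[4] = 0x00, so P[3] = P[4].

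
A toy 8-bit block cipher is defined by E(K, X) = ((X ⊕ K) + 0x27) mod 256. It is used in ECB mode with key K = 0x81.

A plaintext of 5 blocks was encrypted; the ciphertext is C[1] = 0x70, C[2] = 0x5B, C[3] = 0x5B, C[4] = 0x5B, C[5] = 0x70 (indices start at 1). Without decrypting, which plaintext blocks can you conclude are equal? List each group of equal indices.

ECB encrypts each block independently with the same key, so equal ciphertext blocks imply equal plaintext blocks.
C[1] = C[5] = 0x70, so P[1] = P[5].
C[2] = C[3] = C[4] = 0x5B, so P[2] = P[3] = P[4].

P[1] = P[5]; P[2] = P[3] = P[4]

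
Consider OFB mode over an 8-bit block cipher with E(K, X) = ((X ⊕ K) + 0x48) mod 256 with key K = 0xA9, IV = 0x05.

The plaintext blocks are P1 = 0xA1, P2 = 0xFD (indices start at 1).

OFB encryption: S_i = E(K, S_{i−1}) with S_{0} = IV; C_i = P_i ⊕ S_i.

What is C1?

C1: S = E(K, 0x05) = 0xF4; 0xA1 ⊕ 0xF4 = 0x55.

C1 = 0x55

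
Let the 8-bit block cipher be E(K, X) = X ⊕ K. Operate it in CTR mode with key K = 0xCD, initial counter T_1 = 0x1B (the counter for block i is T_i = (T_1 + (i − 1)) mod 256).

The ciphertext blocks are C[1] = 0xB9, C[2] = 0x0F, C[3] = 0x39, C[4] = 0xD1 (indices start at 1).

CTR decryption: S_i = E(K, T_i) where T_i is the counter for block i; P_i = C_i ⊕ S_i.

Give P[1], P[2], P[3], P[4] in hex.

P[1] = 0x6F, P[2] = 0xDE, P[3] = 0xE9, P[4] = 0x02

P[1]: T = 0x1B, S = E(K, T) = 0xD6; 0xB9 ⊕ 0xD6 = 0x6F.
P[2]: T = 0x1C, S = E(K, T) = 0xD1; 0x0F ⊕ 0xD1 = 0xDE.
P[3]: T = 0x1D, S = E(K, T) = 0xD0; 0x39 ⊕ 0xD0 = 0xE9.
P[4]: T = 0x1E, S = E(K, T) = 0xD3; 0xD1 ⊕ 0xD3 = 0x02.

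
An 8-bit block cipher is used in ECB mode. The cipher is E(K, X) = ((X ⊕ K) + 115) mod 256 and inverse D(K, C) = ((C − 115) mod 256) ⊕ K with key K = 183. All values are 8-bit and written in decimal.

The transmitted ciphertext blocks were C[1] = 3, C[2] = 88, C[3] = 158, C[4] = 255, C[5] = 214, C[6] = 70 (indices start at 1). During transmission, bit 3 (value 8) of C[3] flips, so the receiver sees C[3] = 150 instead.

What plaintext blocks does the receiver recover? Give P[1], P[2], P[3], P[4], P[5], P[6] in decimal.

ECB decryption: P_i = D(K, C_i).
Only C[3] changed, to 150. In ECB, a change in C_i affects only P_i. Decrypting the received ciphertext:
P[1]: D(K, 3) = 39.
P[2]: D(K, 88) = 82.
P[3]: D(K, 150) = 148.
P[4]: D(K, 255) = 59.
P[5]: D(K, 214) = 212.
P[6]: D(K, 70) = 100.
Blocks that differ from the original plaintext: P[3].

P[1] = 39, P[2] = 82, P[3] = 148, P[4] = 59, P[5] = 212, P[6] = 100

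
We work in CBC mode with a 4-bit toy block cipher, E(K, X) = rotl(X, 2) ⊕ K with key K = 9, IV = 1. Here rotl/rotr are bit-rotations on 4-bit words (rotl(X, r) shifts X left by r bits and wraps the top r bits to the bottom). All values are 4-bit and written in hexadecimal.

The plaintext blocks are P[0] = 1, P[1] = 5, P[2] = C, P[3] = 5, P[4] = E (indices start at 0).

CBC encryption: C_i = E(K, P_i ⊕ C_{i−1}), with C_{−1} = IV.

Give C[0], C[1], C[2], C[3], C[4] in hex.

C[0] = 9, C[1] = A, C[2] = 0, C[3] = C, C[4] = 1

C[0]: P[0] ⊕ 1 = 0; E(K, 0) = 9.
C[1]: P[1] ⊕ 9 = C; E(K, C) = A.
C[2]: P[2] ⊕ A = 6; E(K, 6) = 0.
C[3]: P[3] ⊕ 0 = 5; E(K, 5) = C.
C[4]: P[4] ⊕ C = 2; E(K, 2) = 1.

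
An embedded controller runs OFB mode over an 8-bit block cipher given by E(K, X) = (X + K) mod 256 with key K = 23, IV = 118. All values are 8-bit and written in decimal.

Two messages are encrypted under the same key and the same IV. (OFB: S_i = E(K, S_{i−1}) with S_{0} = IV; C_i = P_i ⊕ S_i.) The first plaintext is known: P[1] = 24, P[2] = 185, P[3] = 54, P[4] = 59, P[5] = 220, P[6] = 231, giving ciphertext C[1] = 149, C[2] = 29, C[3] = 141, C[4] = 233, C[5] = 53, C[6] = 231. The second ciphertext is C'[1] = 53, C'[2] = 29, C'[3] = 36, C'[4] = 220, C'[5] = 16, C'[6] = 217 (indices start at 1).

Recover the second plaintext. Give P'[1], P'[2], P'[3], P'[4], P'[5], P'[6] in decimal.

P'[1] = 184, P'[2] = 185, P'[3] = 159, P'[4] = 14, P'[5] = 249, P'[6] = 217

In OFB with a reused IV, both messages share the same keystream S_i, so C_i ⊕ C'_i = P_i ⊕ P'_i and thus P'_i = P_i ⊕ C_i ⊕ C'_i.
P'[1]: 24 ⊕ 149 ⊕ 53 = 184.
P'[2]: 185 ⊕ 29 ⊕ 29 = 185.
P'[3]: 54 ⊕ 141 ⊕ 36 = 159.
P'[4]: 59 ⊕ 233 ⊕ 220 = 14.
P'[5]: 220 ⊕ 53 ⊕ 16 = 249.
P'[6]: 231 ⊕ 231 ⊕ 217 = 217.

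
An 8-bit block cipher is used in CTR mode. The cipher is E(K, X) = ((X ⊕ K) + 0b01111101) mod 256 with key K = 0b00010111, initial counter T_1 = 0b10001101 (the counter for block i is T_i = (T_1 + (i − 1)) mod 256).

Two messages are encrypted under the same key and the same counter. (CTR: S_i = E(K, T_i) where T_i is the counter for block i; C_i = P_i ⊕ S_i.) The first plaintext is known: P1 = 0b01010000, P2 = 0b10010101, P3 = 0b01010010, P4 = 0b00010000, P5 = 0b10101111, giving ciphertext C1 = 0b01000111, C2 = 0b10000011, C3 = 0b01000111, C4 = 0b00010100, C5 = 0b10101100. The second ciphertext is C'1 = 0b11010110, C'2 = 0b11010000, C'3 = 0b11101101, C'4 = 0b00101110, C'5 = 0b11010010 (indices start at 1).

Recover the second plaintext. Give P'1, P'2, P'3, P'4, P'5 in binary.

In CTR with a reused counter, both messages share the same keystream S_i, so C_i ⊕ C'_i = P_i ⊕ P'_i and thus P'_i = P_i ⊕ C_i ⊕ C'_i.
P'1: 0b01010000 ⊕ 0b01000111 ⊕ 0b11010110 = 0b11000001.
P'2: 0b10010101 ⊕ 0b10000011 ⊕ 0b11010000 = 0b11000110.
P'3: 0b01010010 ⊕ 0b01000111 ⊕ 0b11101101 = 0b11111000.
P'4: 0b00010000 ⊕ 0b00010100 ⊕ 0b00101110 = 0b00101010.
P'5: 0b10101111 ⊕ 0b10101100 ⊕ 0b11010010 = 0b11010001.

P'1 = 0b11000001, P'2 = 0b11000110, P'3 = 0b11111000, P'4 = 0b00101010, P'5 = 0b11010001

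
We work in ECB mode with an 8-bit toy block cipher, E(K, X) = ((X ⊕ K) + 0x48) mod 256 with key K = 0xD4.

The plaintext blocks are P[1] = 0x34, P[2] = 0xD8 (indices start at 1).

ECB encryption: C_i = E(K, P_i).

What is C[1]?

C[1]: E(K, 0x34) = 0x28.

C[1] = 0x28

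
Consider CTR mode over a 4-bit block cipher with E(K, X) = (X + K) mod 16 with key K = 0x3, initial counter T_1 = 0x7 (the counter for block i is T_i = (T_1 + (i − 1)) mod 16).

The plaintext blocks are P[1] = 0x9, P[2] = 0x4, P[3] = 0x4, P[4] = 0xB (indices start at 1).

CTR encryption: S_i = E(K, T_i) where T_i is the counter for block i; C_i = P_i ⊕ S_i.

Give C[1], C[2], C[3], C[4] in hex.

C[1] = 0x3, C[2] = 0xF, C[3] = 0x8, C[4] = 0x6

C[1]: T = 0x7, S = E(K, T) = 0xA; 0x9 ⊕ 0xA = 0x3.
C[2]: T = 0x8, S = E(K, T) = 0xB; 0x4 ⊕ 0xB = 0xF.
C[3]: T = 0x9, S = E(K, T) = 0xC; 0x4 ⊕ 0xC = 0x8.
C[4]: T = 0xA, S = E(K, T) = 0xD; 0xB ⊕ 0xD = 0x6.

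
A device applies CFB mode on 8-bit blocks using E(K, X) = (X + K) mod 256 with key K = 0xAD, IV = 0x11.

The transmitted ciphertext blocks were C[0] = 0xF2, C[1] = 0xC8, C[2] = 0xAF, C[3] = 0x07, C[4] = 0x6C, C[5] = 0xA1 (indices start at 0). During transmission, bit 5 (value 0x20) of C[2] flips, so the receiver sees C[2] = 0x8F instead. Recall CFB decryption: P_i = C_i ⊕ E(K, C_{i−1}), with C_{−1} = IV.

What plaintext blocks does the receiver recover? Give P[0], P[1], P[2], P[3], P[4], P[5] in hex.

P[0] = 0x4C, P[1] = 0x57, P[2] = 0xFA, P[3] = 0x3B, P[4] = 0xD8, P[5] = 0xB8

Only C[2] changed, to 0x8F. In CFB, a change in C_i flips the same bit in P_i and garbles P_{i+1}. Decrypting the received ciphertext:
P[0]: E(K, 0x11) = 0xBE; 0xF2 ⊕ 0xBE = 0x4C.
P[1]: E(K, 0xF2) = 0x9F; 0xC8 ⊕ 0x9F = 0x57.
P[2]: E(K, 0xC8) = 0x75; 0x8F ⊕ 0x75 = 0xFA.
P[3]: E(K, 0x8F) = 0x3C; 0x07 ⊕ 0x3C = 0x3B.
P[4]: E(K, 0x07) = 0xB4; 0x6C ⊕ 0xB4 = 0xD8.
P[5]: E(K, 0x6C) = 0x19; 0xA1 ⊕ 0x19 = 0xB8.
Blocks that differ from the original plaintext: P[2], P[3].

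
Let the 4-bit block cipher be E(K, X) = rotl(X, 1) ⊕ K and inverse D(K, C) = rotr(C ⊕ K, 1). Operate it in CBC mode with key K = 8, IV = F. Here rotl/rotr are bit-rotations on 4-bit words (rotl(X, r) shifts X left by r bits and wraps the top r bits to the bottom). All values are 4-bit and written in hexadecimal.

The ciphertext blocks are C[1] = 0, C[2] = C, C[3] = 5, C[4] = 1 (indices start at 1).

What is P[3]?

CBC decryption: P_i = D(K, C_i) ⊕ C_{i−1}, with C_{0} = IV.
P[3]: D(K, 5) = E; E ⊕ C = 2.

P[3] = 2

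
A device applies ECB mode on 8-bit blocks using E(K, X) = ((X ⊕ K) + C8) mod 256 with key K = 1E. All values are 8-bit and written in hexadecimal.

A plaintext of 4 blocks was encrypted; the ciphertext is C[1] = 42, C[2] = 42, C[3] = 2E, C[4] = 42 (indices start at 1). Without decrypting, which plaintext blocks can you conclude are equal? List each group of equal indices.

ECB encrypts each block independently with the same key, so equal ciphertext blocks imply equal plaintext blocks.
C[1] = C[2] = C[4] = 42, so P[1] = P[2] = P[4].

P[1] = P[2] = P[4]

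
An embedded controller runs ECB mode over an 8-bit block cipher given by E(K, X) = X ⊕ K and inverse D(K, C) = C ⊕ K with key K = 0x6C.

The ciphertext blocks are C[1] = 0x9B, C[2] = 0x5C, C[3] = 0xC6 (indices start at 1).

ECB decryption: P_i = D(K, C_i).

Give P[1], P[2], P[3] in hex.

P[1]: D(K, 0x9B) = 0xF7.
P[2]: D(K, 0x5C) = 0x30.
P[3]: D(K, 0xC6) = 0xAA.

P[1] = 0xF7, P[2] = 0x30, P[3] = 0xAA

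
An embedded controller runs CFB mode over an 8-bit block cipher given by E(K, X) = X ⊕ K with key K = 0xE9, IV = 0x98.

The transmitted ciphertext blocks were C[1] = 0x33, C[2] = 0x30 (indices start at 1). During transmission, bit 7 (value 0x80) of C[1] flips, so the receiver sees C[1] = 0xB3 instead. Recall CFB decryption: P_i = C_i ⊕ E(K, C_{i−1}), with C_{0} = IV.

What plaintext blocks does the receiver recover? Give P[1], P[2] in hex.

Only C[1] changed, to 0xB3. In CFB, a change in C_i flips the same bit in P_i and garbles P_{i+1}. Decrypting the received ciphertext:
P[1]: E(K, 0x98) = 0x71; 0xB3 ⊕ 0x71 = 0xC2.
P[2]: E(K, 0xB3) = 0x5A; 0x30 ⊕ 0x5A = 0x6A.
Blocks that differ from the original plaintext: P[1], P[2].

P[1] = 0xC2, P[2] = 0x6A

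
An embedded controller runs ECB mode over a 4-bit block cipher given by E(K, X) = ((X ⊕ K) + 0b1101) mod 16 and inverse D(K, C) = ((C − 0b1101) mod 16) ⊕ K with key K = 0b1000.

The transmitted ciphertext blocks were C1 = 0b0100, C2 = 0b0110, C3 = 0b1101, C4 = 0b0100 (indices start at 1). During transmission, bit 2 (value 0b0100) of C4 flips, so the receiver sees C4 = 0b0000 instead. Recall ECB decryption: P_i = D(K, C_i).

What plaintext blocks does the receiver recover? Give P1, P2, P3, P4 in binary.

P1 = 0b1111, P2 = 0b0001, P3 = 0b1000, P4 = 0b1011

Only C4 changed, to 0b0000. In ECB, a change in C_i affects only P_i. Decrypting the received ciphertext:
P1: D(K, 0b0100) = 0b1111.
P2: D(K, 0b0110) = 0b0001.
P3: D(K, 0b1101) = 0b1000.
P4: D(K, 0b0000) = 0b1011.
Blocks that differ from the original plaintext: P4.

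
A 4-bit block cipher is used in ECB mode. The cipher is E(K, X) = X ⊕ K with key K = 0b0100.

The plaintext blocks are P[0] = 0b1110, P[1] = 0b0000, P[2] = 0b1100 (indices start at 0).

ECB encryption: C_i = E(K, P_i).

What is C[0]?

C[0] = 0b1010

C[0]: E(K, 0b1110) = 0b1010.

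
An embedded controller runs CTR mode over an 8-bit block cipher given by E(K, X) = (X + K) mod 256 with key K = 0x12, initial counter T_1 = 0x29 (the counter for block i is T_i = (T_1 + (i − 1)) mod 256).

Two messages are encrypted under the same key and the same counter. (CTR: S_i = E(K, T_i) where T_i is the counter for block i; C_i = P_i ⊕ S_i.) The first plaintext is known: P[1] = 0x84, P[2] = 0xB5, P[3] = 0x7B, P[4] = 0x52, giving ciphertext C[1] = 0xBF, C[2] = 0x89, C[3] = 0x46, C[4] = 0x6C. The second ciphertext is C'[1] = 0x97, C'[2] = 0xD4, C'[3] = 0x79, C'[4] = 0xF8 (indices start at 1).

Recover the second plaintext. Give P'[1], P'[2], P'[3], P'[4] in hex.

P'[1] = 0xAC, P'[2] = 0xE8, P'[3] = 0x44, P'[4] = 0xC6

In CTR with a reused counter, both messages share the same keystream S_i, so C_i ⊕ C'_i = P_i ⊕ P'_i and thus P'_i = P_i ⊕ C_i ⊕ C'_i.
P'[1]: 0x84 ⊕ 0xBF ⊕ 0x97 = 0xAC.
P'[2]: 0xB5 ⊕ 0x89 ⊕ 0xD4 = 0xE8.
P'[3]: 0x7B ⊕ 0x46 ⊕ 0x79 = 0x44.
P'[4]: 0x52 ⊕ 0x6C ⊕ 0xF8 = 0xC6.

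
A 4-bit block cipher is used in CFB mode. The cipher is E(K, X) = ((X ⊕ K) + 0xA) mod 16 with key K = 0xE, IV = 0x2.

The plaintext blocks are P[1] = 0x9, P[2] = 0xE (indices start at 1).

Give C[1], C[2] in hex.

CFB encryption: C_i = P_i ⊕ E(K, C_{i−1}), with C_{0} = IV.
C[1]: E(K, 0x2) = 0x6; 0x9 ⊕ 0x6 = 0xF.
C[2]: E(K, 0xF) = 0xB; 0xE ⊕ 0xB = 0x5.

C[1] = 0xF, C[2] = 0x5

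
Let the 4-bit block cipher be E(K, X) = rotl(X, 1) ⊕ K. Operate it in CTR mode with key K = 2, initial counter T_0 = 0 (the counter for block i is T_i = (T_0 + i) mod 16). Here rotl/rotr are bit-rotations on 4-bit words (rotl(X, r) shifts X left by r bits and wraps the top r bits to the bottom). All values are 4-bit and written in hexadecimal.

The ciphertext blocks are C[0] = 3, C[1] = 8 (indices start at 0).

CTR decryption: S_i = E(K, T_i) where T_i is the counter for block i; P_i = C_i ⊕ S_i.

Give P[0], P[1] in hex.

P[0]: T = 0, S = E(K, T) = 2; 3 ⊕ 2 = 1.
P[1]: T = 1, S = E(K, T) = 0; 8 ⊕ 0 = 8.

P[0] = 1, P[1] = 8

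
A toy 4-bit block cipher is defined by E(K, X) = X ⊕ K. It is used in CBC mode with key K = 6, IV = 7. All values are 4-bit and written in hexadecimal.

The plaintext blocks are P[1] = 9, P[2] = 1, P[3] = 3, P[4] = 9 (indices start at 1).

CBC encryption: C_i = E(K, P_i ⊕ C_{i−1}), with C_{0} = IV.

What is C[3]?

C[1]: P[1] ⊕ 7 = E; E(K, E) = 8.
C[2]: P[2] ⊕ 8 = 9; E(K, 9) = F.
C[3]: P[3] ⊕ F = C; E(K, C) = A.

C[3] = A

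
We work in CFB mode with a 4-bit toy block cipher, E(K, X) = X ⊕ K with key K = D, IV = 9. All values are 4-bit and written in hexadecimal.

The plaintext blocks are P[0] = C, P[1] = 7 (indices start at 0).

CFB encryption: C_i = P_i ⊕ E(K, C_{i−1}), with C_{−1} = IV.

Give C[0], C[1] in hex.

C[0]: E(K, 9) = 4; C ⊕ 4 = 8.
C[1]: E(K, 8) = 5; 7 ⊕ 5 = 2.

C[0] = 8, C[1] = 2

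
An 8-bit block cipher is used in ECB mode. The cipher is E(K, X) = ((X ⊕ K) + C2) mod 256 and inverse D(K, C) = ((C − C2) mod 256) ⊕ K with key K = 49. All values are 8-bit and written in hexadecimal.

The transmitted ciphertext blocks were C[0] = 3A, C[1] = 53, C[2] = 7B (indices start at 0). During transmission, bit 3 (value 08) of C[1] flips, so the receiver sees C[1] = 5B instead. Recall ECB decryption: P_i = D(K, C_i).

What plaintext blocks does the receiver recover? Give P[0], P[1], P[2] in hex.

Only C[1] changed, to 5B. In ECB, a change in C_i affects only P_i. Decrypting the received ciphertext:
P[0]: D(K, 3A) = 31.
P[1]: D(K, 5B) = D0.
P[2]: D(K, 7B) = F0.
Blocks that differ from the original plaintext: P[1].

P[0] = 31, P[1] = D0, P[2] = F0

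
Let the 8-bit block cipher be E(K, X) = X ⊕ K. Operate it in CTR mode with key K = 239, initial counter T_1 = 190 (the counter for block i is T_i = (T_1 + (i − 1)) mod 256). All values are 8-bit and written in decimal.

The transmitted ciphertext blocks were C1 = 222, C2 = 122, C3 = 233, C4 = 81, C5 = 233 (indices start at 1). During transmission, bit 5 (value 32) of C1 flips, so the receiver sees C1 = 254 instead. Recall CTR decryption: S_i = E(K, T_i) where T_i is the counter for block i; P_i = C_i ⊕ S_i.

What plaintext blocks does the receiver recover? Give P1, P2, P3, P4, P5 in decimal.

Only C1 changed, to 254. In CTR, a change in C_i flips the same bit in P_i only; the keystream is unaffected. Decrypting the received ciphertext:
P1: T = 190, S = E(K, T) = 81; 254 ⊕ 81 = 175.
P2: T = 191, S = E(K, T) = 80; 122 ⊕ 80 = 42.
P3: T = 192, S = E(K, T) = 47; 233 ⊕ 47 = 198.
P4: T = 193, S = E(K, T) = 46; 81 ⊕ 46 = 127.
P5: T = 194, S = E(K, T) = 45; 233 ⊕ 45 = 196.
Blocks that differ from the original plaintext: P1.

P1 = 175, P2 = 42, P3 = 198, P4 = 127, P5 = 196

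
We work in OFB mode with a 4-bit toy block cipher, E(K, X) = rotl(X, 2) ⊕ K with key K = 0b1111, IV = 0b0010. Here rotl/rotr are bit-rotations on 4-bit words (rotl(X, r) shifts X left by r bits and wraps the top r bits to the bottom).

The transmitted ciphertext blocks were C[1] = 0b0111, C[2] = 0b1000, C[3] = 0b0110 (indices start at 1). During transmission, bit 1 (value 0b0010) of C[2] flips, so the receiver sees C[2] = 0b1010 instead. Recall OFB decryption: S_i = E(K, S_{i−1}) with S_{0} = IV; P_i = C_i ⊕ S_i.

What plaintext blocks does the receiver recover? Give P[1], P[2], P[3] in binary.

Only C[2] changed, to 0b1010. In OFB, a change in C_i flips the same bit in P_i only; the keystream is unaffected. Decrypting the received ciphertext:
P[1]: S = E(K, 0b0010) = 0b0111; 0b0111 ⊕ 0b0111 = 0b0000.
P[2]: S = E(K, 0b0111) = 0b0010; 0b1010 ⊕ 0b0010 = 0b1000.
P[3]: S = E(K, 0b0010) = 0b0111; 0b0110 ⊕ 0b0111 = 0b0001.
Blocks that differ from the original plaintext: P[2].

P[1] = 0b0000, P[2] = 0b1000, P[3] = 0b0001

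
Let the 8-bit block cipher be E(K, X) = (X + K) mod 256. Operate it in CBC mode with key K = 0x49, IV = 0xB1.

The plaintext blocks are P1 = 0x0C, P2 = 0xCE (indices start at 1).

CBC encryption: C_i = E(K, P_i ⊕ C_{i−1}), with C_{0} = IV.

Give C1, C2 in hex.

C1: P1 ⊕ 0xB1 = 0xBD; E(K, 0xBD) = 0x06.
C2: P2 ⊕ 0x06 = 0xC8; E(K, 0xC8) = 0x11.

C1 = 0x06, C2 = 0x11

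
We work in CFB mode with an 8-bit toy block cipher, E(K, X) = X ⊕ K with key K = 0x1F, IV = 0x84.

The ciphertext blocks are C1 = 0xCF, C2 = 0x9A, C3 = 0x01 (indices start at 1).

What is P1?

CFB decryption: P_i = C_i ⊕ E(K, C_{i−1}), with C_{0} = IV.
P1: E(K, 0x84) = 0x9B; 0xCF ⊕ 0x9B = 0x54.

P1 = 0x54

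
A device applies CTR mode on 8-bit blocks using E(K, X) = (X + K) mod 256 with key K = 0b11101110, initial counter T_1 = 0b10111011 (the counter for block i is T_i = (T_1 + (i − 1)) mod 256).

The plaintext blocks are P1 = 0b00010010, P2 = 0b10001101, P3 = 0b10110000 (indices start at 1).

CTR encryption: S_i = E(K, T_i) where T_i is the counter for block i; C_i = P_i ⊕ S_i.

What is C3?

C1: T = 0b10111011, S = E(K, T) = 0b10101001; 0b00010010 ⊕ 0b10101001 = 0b10111011.
C2: T = 0b10111100, S = E(K, T) = 0b10101010; 0b10001101 ⊕ 0b10101010 = 0b00100111.
C3: T = 0b10111101, S = E(K, T) = 0b10101011; 0b10110000 ⊕ 0b10101011 = 0b00011011.

C3 = 0b00011011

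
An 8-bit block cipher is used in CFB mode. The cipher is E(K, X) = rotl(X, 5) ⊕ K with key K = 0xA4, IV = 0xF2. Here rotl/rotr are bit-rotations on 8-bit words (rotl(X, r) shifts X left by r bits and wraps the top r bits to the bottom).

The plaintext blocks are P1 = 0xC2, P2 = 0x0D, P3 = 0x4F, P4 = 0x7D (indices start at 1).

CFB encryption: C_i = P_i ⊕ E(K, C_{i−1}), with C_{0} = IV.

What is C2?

C2 = 0xAE

C1: E(K, 0xF2) = 0xFA; 0xC2 ⊕ 0xFA = 0x38.
C2: E(K, 0x38) = 0xA3; 0x0D ⊕ 0xA3 = 0xAE.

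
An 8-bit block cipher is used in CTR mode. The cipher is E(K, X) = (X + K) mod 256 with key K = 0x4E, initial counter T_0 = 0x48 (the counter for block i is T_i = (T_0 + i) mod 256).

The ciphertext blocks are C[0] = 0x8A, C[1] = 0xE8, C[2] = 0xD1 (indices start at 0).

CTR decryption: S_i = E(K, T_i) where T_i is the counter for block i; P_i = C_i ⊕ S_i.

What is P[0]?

P[0] = 0x1C

P[0]: T = 0x48, S = E(K, T) = 0x96; 0x8A ⊕ 0x96 = 0x1C.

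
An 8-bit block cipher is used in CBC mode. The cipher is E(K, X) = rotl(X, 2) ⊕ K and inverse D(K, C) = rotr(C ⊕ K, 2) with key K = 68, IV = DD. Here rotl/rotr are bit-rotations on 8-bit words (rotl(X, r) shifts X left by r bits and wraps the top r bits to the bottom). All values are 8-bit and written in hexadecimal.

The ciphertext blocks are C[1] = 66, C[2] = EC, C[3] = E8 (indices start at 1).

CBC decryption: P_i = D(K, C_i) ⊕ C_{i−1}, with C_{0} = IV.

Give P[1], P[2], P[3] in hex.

P[1] = 5E, P[2] = 47, P[3] = CC

P[1]: D(K, 66) = 83; 83 ⊕ DD = 5E.
P[2]: D(K, EC) = 21; 21 ⊕ 66 = 47.
P[3]: D(K, E8) = 20; 20 ⊕ EC = CC.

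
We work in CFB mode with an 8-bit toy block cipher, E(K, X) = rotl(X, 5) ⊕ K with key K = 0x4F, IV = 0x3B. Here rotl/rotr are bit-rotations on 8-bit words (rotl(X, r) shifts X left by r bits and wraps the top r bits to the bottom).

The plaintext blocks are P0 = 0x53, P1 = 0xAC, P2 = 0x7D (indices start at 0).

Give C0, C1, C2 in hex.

C0 = 0x7B, C1 = 0x8C, C2 = 0xA3

CFB encryption: C_i = P_i ⊕ E(K, C_{i−1}), with C_{−1} = IV.
C0: E(K, 0x3B) = 0x28; 0x53 ⊕ 0x28 = 0x7B.
C1: E(K, 0x7B) = 0x20; 0xAC ⊕ 0x20 = 0x8C.
C2: E(K, 0x8C) = 0xDE; 0x7D ⊕ 0xDE = 0xA3.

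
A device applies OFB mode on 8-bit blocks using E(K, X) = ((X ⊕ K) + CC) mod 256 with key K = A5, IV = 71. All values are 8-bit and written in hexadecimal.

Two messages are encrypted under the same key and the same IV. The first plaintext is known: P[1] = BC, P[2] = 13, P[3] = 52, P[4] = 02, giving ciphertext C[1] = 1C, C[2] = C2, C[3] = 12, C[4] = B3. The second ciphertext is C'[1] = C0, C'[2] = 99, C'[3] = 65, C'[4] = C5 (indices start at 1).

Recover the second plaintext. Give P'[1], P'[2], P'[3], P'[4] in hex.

In OFB with a reused IV, both messages share the same keystream S_i, so C_i ⊕ C'_i = P_i ⊕ P'_i and thus P'_i = P_i ⊕ C_i ⊕ C'_i.
P'[1]: BC ⊕ 1C ⊕ C0 = 60.
P'[2]: 13 ⊕ C2 ⊕ 99 = 48.
P'[3]: 52 ⊕ 12 ⊕ 65 = 25.
P'[4]: 02 ⊕ B3 ⊕ C5 = 74.

P'[1] = 60, P'[2] = 48, P'[3] = 25, P'[4] = 74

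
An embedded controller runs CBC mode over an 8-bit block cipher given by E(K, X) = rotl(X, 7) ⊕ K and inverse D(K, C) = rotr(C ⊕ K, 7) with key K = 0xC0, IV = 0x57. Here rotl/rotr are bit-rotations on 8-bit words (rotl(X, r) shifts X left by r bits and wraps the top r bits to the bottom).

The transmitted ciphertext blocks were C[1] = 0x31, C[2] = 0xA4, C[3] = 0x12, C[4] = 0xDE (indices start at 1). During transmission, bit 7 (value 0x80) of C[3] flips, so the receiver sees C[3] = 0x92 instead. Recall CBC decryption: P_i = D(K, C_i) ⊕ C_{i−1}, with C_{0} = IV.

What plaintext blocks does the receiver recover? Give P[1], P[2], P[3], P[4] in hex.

Only C[3] changed, to 0x92. In CBC, a change in C_i garbles P_i and flips the same bit in P_{i+1}. Decrypting the received ciphertext:
P[1]: D(K, 0x31) = 0xE3; 0xE3 ⊕ 0x57 = 0xB4.
P[2]: D(K, 0xA4) = 0xC8; 0xC8 ⊕ 0x31 = 0xF9.
P[3]: D(K, 0x92) = 0xA4; 0xA4 ⊕ 0xA4 = 0x00.
P[4]: D(K, 0xDE) = 0x3C; 0x3C ⊕ 0x92 = 0xAE.
Blocks that differ from the original plaintext: P[3], P[4].

P[1] = 0xB4, P[2] = 0xF9, P[3] = 0x00, P[4] = 0xAE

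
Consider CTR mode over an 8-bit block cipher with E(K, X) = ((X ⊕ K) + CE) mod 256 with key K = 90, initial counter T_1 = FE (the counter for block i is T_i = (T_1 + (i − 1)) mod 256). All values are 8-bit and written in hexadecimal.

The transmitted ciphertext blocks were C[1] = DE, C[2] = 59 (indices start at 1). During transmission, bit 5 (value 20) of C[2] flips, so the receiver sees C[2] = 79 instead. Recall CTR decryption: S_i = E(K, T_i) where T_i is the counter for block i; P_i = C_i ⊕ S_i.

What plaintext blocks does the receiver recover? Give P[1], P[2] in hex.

P[1] = E2, P[2] = 44

Only C[2] changed, to 79. In CTR, a change in C_i flips the same bit in P_i only; the keystream is unaffected. Decrypting the received ciphertext:
P[1]: T = FE, S = E(K, T) = 3C; DE ⊕ 3C = E2.
P[2]: T = FF, S = E(K, T) = 3D; 79 ⊕ 3D = 44.
Blocks that differ from the original plaintext: P[2].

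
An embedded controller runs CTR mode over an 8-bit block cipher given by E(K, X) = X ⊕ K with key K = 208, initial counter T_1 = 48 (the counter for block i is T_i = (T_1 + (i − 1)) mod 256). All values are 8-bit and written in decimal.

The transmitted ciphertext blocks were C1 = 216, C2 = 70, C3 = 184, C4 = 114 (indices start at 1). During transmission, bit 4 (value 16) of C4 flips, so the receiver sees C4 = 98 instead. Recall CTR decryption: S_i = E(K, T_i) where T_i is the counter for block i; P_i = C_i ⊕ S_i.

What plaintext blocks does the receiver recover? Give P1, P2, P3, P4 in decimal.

P1 = 56, P2 = 167, P3 = 90, P4 = 129

Only C4 changed, to 98. In CTR, a change in C_i flips the same bit in P_i only; the keystream is unaffected. Decrypting the received ciphertext:
P1: T = 48, S = E(K, T) = 224; 216 ⊕ 224 = 56.
P2: T = 49, S = E(K, T) = 225; 70 ⊕ 225 = 167.
P3: T = 50, S = E(K, T) = 226; 184 ⊕ 226 = 90.
P4: T = 51, S = E(K, T) = 227; 98 ⊕ 227 = 129.
Blocks that differ from the original plaintext: P4.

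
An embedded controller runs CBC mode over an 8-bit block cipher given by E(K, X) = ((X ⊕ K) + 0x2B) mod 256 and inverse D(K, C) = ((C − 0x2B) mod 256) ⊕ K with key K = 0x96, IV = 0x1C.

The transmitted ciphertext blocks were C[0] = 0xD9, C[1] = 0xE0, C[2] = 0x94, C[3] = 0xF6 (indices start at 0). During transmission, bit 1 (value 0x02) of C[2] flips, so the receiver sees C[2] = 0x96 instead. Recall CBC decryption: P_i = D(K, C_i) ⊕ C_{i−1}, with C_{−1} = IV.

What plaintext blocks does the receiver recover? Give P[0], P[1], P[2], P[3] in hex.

Only C[2] changed, to 0x96. In CBC, a change in C_i garbles P_i and flips the same bit in P_{i+1}. Decrypting the received ciphertext:
P[0]: D(K, 0xD9) = 0x38; 0x38 ⊕ 0x1C = 0x24.
P[1]: D(K, 0xE0) = 0x23; 0x23 ⊕ 0xD9 = 0xFA.
P[2]: D(K, 0x96) = 0xFD; 0xFD ⊕ 0xE0 = 0x1D.
P[3]: D(K, 0xF6) = 0x5D; 0x5D ⊕ 0x96 = 0xCB.
Blocks that differ from the original plaintext: P[2], P[3].

P[0] = 0x24, P[1] = 0xFA, P[2] = 0x1D, P[3] = 0xCB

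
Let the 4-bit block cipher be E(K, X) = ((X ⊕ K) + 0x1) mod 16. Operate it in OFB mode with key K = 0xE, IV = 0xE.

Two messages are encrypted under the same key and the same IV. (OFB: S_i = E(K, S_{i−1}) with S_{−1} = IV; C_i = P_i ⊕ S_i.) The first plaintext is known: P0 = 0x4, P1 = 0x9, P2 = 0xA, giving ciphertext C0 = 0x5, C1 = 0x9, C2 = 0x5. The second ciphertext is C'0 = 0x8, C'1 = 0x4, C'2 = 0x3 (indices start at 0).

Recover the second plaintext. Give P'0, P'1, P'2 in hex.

P'0 = 0x9, P'1 = 0x4, P'2 = 0xC

In OFB with a reused IV, both messages share the same keystream S_i, so C_i ⊕ C'_i = P_i ⊕ P'_i and thus P'_i = P_i ⊕ C_i ⊕ C'_i.
P'0: 0x4 ⊕ 0x5 ⊕ 0x8 = 0x9.
P'1: 0x9 ⊕ 0x9 ⊕ 0x4 = 0x4.
P'2: 0xA ⊕ 0x5 ⊕ 0x3 = 0xC.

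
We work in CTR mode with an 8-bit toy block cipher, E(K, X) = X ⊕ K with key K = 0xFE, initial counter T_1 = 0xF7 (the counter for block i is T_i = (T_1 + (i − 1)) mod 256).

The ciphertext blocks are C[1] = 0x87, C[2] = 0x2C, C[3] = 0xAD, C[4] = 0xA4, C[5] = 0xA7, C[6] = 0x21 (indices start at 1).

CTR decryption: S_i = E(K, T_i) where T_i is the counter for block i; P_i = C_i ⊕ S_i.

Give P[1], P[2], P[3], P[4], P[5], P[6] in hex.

P[1] = 0x8E, P[2] = 0x2A, P[3] = 0xAA, P[4] = 0xA0, P[5] = 0xA2, P[6] = 0x23

P[1]: T = 0xF7, S = E(K, T) = 0x09; 0x87 ⊕ 0x09 = 0x8E.
P[2]: T = 0xF8, S = E(K, T) = 0x06; 0x2C ⊕ 0x06 = 0x2A.
P[3]: T = 0xF9, S = E(K, T) = 0x07; 0xAD ⊕ 0x07 = 0xAA.
P[4]: T = 0xFA, S = E(K, T) = 0x04; 0xA4 ⊕ 0x04 = 0xA0.
P[5]: T = 0xFB, S = E(K, T) = 0x05; 0xA7 ⊕ 0x05 = 0xA2.
P[6]: T = 0xFC, S = E(K, T) = 0x02; 0x21 ⊕ 0x02 = 0x23.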